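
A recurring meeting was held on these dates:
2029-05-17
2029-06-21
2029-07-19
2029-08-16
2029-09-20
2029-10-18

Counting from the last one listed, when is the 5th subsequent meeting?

2030-03-21

These are Thursdays at 28- or 35-day spacing (35, 28, 28, 35, 28).
The pattern: 3rd Thursday of the month.
3rd Thursday of November 2029: 2029-11-15.
December 2029 — 3rd Thursday is 2029-12-20.
January 2030 — 3rd Thursday is 2030-01-17.
3rd Thursday of February 2030: 2030-02-21.
3rd Thursday of March 2030: 2030-03-21.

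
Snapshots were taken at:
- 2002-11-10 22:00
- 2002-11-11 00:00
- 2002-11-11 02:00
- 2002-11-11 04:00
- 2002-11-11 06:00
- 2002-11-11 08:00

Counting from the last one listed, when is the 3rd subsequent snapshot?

Spacing: 2, 2, 2, 2, 2 h — constant 2 h.
2002-11-11 08:00 + 2 h = 2002-11-11 10:00.
2002-11-11 10:00 + 2 h = 2002-11-11 12:00.
2002-11-11 12:00 + 2 h = 2002-11-11 14:00.

2002-11-11 14:00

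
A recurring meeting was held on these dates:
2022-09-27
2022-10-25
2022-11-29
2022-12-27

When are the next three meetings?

Every date is a Tuesday; gaps 28, 35, 28 days.
Each is the last Tuesday of its month (at least one falls on the 29th or later, ruling out '4th Tuesday').
January 2023 ends with Tuesday 2023-01-31.
Last Tuesday of February 2023: 2023-02-28.
Last Tuesday of March 2023: 2023-03-28.

2023-01-31, 2023-02-28, 2023-03-28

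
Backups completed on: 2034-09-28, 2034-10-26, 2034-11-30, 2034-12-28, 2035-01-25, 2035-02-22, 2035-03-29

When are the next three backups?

All Thursdays; the gaps (28, 35, 28, 28, 28, 35) vary with month length.
This is the last Thursday of each month.
April 2035 ends with Thursday 2035-04-26.
Last Thursday of May 2035: 2035-05-31.
Last Thursday of June 2035: 2035-06-28.

2035-04-26, 2035-05-31, 2035-06-28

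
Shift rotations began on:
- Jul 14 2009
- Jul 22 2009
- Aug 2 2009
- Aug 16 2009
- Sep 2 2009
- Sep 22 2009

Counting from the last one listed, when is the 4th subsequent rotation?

The spacing grows by 3 each time: 8, 11, 14, 17, 20 days.
Next gap: 23 days. Sep 22 2009 + 23 days = Oct 15 2009.
Next gap: 26 days. Oct 15 2009 + 26 days = Nov 10 2009.
Next gap: 29 days. Nov 10 2009 + 29 days = Dec 9 2009.
Next gap: 32 days. Dec 9 2009 + 32 days = Jan 10 2010.

Jan 10 2010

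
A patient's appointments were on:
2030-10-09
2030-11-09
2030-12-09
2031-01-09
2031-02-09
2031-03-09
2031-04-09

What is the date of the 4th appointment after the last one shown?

Gaps: 31, 30, 31, 31, 28, 31 days — not constant. Every event is on the 9th of the month.
Pattern: the 9th of each month.
Next: May 2031 → 2031-05-09.
Next: June 2031 → 2031-06-09.
July 2031: 2031-07-09.
Next: August 2031 → 2031-08-09.

2031-08-09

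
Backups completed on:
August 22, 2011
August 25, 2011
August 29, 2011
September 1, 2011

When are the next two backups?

Gaps: 3, 4, 3 days — not constant, but cyclic with period 2.
The events fall on every Monday and Thursday.
Next Monday: September 5, 2011.
Next Thursday: September 8, 2011.

September 5, 2011; September 8, 2011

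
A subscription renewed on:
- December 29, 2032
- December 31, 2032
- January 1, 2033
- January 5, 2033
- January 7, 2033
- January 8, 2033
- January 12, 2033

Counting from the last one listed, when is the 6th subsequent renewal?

Every event lands on a Wednesday or Friday or Saturday (gaps cycle 2, 1, 4, 2, 1, 4).
So the schedule is: every Wednesday, Friday and Saturday.
Next Friday: January 14, 2033.
The following Saturday is January 15, 2033.
The following Wednesday is January 19, 2033.
Next Friday: January 21, 2033.
Next Saturday: January 22, 2033.
The following Wednesday is January 26, 2033.

January 26, 2033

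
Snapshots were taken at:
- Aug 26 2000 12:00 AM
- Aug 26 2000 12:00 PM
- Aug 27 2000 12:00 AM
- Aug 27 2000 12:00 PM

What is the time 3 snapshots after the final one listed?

The interval is a steady 12 hours (12, 12, 12).
Aug 27 2000 12:00 PM + 12 h = Aug 28 2000 12:00 AM.
Aug 28 2000 12:00 AM + 12 h = Aug 28 2000 12:00 PM.
Aug 28 2000 12:00 PM + 12 h = Aug 29 2000 12:00 AM.

Aug 29 2000 12:00 AM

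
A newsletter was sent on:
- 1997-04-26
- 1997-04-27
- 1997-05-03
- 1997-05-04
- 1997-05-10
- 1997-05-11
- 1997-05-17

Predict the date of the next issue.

Gaps: 1, 6, 1, 6, 1, 6 days — not constant, but cyclic with period 2.
The events fall on every Saturday and Sunday.
The following Sunday is 1997-05-18.

1997-05-18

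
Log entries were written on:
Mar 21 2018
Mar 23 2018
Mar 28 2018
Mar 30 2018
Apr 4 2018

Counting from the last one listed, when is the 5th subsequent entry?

Gaps: 2, 5, 2, 5 days — not constant, but cyclic with period 2.
The events fall on every Wednesday and Friday.
Next Friday: Apr 6 2018.
The following Wednesday is Apr 11 2018.
Next Friday: Apr 13 2018.
Next Wednesday: Apr 18 2018.
Next Friday: Apr 20 2018.

Apr 20 2018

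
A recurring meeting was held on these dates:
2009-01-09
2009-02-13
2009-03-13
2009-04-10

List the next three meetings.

2009-05-08, 2009-06-12, 2009-07-10

Gaps: 35, 28, 28 days — a mix of 28 and 35. Every date is a Friday.
Each is the 2nd Friday of its month.
May 2009 — 2nd Friday is 2009-05-08.
2nd Friday of June 2009: 2009-06-12.
2nd Friday of July 2009: 2009-07-10.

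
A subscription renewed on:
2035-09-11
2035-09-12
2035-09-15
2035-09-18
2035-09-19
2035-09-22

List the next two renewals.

2035-09-25, 2035-09-26

The gap pattern 1, 3, 3, 1, 3 repeats every 3 events.
These are the Tuesdays, Wednesdays and Saturdays of each week.
The following Tuesday is 2035-09-25.
Next Wednesday: 2035-09-26.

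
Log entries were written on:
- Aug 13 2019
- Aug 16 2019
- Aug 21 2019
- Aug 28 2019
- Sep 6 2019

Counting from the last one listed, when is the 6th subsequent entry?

Dec 11 2019

Gaps: 3, 5, 7, 9 days — each gap is 2 larger than the previous one.
Next gap: 11 days. Sep 6 2019 + 11 days = Sep 17 2019.
Next gap: 13 days. Sep 17 2019 + 13 days = Sep 30 2019.
Next gap: 15 days. Sep 30 2019 + 15 days = Oct 15 2019.
Next gap: 17 days. Oct 15 2019 + 17 days = Nov 1 2019.
Next gap: 19 days. Nov 1 2019 + 19 days = Nov 20 2019.
Next gap: 21 days. Nov 20 2019 + 21 days = Dec 11 2019.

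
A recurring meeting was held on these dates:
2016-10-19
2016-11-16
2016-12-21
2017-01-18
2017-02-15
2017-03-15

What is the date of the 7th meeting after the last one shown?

2017-10-18

These are Wednesdays at 28- or 35-day spacing (28, 35, 28, 28, 28).
The pattern: 3rd Wednesday of the month.
3rd Wednesday of April 2017: 2017-04-19.
May 2017 — 3rd Wednesday is 2017-05-17.
3rd Wednesday of June 2017: 2017-06-21.
July 2017 — 3rd Wednesday is 2017-07-19.
August 2017 — 3rd Wednesday is 2017-08-16.
3rd Wednesday of September 2017: 2017-09-20.
October 2017 — 3rd Wednesday is 2017-10-18.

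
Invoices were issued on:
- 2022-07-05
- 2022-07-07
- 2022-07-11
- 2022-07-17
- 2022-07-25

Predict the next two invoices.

Intervals are 2, 4, 6, 8 days — an arithmetic progression with common difference 2.
Next gap: 10 days. 2022-07-25 + 10 days = 2022-08-04.
Next gap: 12 days. 2022-08-04 + 12 days = 2022-08-16.

2022-08-04, 2022-08-16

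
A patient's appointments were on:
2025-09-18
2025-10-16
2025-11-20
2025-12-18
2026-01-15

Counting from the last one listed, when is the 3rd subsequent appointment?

2026-04-16

These are Thursdays at 28- or 35-day spacing (28, 35, 28, 28).
The pattern: 3rd Thursday of the month.
3rd Thursday of February 2026: 2026-02-19.
3rd Thursday of March 2026: 2026-03-19.
April 2026 — 3rd Thursday is 2026-04-16.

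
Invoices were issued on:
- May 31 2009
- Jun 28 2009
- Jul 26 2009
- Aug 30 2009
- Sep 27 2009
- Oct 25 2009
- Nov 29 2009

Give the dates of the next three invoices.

Dec 27 2009, Jan 31 2010, Feb 28 2010

All Sundays; the gaps (28, 28, 35, 28, 28, 35) vary with month length.
This is the last Sunday of each month.
December 2009 ends with Sunday Dec 27 2009.
Last Sunday of January 2010: Jan 31 2010.
February 2010 ends with Sunday Feb 28 2010.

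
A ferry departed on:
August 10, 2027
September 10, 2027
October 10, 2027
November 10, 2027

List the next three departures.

The day-of-month is always 10 (31, 30, 31 days between events).
So this recurs on the 10th of each month.
December 2027: December 10, 2027.
January 2028: January 10, 2028.
Next: February 2028 → February 10, 2028.

December 10, 2027; January 10, 2028; February 10, 2028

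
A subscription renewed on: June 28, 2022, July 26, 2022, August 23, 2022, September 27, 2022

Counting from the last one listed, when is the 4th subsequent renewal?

January 24, 2023

All dates are Tuesdays, 28, 28, 35 days apart.
Specifically, the 4th Tuesday of each month.
4th Tuesday of October 2022: October 25, 2022.
4th Tuesday of November 2022: November 22, 2022.
December 2022 — 4th Tuesday is December 27, 2022.
January 2023 — 4th Tuesday is January 24, 2023.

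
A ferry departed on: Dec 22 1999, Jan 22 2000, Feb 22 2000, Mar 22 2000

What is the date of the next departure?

Apr 22 2000

The day-of-month is always 22 (31, 31, 29 days between events).
So this recurs on the 22nd of each month.
Next: April 2000 → Apr 22 2000.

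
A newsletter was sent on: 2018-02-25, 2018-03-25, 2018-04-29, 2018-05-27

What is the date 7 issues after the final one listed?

All Sundays; the gaps (28, 35, 28) vary with month length.
This is the last Sunday of each month.
June 2018 ends with Sunday 2018-06-24.
Last Sunday of July 2018: 2018-07-29.
August 2018 ends with Sunday 2018-08-26.
September 2018 ends with Sunday 2018-09-30.
Last Sunday of October 2018: 2018-10-28.
November 2018 ends with Sunday 2018-11-25.
December 2018 ends with Sunday 2018-12-30.

2018-12-30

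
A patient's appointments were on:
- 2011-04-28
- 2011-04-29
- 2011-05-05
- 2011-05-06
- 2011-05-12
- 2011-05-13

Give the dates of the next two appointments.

The gap pattern 1, 6, 1, 6, 1 repeats every 2 events.
These are the Thursdays and Fridays of each week.
Next Thursday: 2011-05-19.
Next Friday: 2011-05-20.

2011-05-19, 2011-05-20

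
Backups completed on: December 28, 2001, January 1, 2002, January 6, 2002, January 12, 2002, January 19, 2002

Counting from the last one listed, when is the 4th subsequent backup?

February 26, 2002

The spacing grows by 1 each time: 4, 5, 6, 7 days.
Next gap: 8 days. January 19, 2002 + 8 days = January 27, 2002.
Next gap: 9 days. January 27, 2002 + 9 days = February 5, 2002.
Next gap: 10 days. February 5, 2002 + 10 days = February 15, 2002.
Next gap: 11 days. February 15, 2002 + 11 days = February 26, 2002.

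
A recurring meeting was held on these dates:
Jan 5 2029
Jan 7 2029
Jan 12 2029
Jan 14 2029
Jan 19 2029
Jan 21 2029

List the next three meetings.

Jan 26 2029, Jan 28 2029, Feb 2 2029

The gap pattern 2, 5, 2, 5, 2 repeats every 2 events.
These are the Fridays and Sundays of each week.
Next Friday: Jan 26 2029.
The following Sunday is Jan 28 2029.
The following Friday is Feb 2 2029.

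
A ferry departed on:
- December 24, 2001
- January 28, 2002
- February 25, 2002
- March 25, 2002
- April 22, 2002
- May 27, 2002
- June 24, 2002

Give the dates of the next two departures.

Gaps: 35, 28, 28, 28, 35, 28 days — a mix of 28 and 35. Every date is a Monday.
Each is the 4th Monday of its month.
4th Monday of July 2002: July 22, 2002.
August 2002 — 4th Monday is August 26, 2002.

July 22, 2002; August 26, 2002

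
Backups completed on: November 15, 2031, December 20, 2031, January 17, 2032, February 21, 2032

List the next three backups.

March 20, 2032; April 17, 2032; May 15, 2032

These are Saturdays at 28- or 35-day spacing (35, 28, 35).
The pattern: 3rd Saturday of the month.
3rd Saturday of March 2032: March 20, 2032.
April 2032 — 3rd Saturday is April 17, 2032.
May 2032 — 3rd Saturday is May 15, 2032.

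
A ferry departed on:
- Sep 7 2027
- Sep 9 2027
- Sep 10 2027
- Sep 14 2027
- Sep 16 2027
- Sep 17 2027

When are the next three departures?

The gap pattern 2, 1, 4, 2, 1 repeats every 3 events.
These are the Tuesdays, Thursdays and Fridays of each week.
Next Tuesday: Sep 21 2027.
Next Thursday: Sep 23 2027.
The following Friday is Sep 24 2027.

Sep 21 2027, Sep 23 2027, Sep 24 2027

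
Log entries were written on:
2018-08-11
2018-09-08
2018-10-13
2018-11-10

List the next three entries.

2018-12-08, 2019-01-12, 2019-02-09

These are Saturdays at 28- or 35-day spacing (28, 35, 28).
The pattern: 2nd Saturday of the month.
December 2018 — 2nd Saturday is 2018-12-08.
January 2019 — 2nd Saturday is 2019-01-12.
2nd Saturday of February 2019: 2019-02-09.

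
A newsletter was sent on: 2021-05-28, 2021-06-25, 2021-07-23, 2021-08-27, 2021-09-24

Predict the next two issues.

2021-10-22, 2021-11-26

All dates are Fridays, 28, 28, 35, 28 days apart.
Specifically, the 4th Friday of each month.
October 2021 — 4th Friday is 2021-10-22.
November 2021 — 4th Friday is 2021-11-26.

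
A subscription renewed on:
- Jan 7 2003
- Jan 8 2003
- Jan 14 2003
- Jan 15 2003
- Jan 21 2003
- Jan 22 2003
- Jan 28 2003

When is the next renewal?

Gaps: 1, 6, 1, 6, 1, 6 days — not constant, but cyclic with period 2.
The events fall on every Tuesday and Wednesday.
Next Wednesday: Jan 29 2003.

Jan 29 2003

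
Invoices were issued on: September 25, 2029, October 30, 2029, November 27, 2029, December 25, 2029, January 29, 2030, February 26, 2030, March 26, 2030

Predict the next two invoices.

April 30, 2030; May 28, 2030

These are Tuesdays with 35, 28, 28, 35, 28, 28-day gaps.
Each is the final Tuesday of its month — October 30, 2029 is past the 28th, so '4th Tuesday' doesn't fit.
Last Tuesday of April 2030: April 30, 2030.
Last Tuesday of May 2030: May 28, 2030.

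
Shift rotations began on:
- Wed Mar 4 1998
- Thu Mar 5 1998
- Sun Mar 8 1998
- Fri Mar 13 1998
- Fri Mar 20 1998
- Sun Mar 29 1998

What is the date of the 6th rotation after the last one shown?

Fri Jul 3 1998

Intervals are 1, 3, 5, 7, 9 days — an arithmetic progression with common difference 2.
Next gap: 11 days. Sun Mar 29 1998 + 11 days = Thu Apr 9 1998.
Next gap: 13 days. Thu Apr 9 1998 + 13 days = Wed Apr 22 1998.
Next gap: 15 days. Wed Apr 22 1998 + 15 days = Thu May 7 1998.
Next gap: 17 days. Thu May 7 1998 + 17 days = Sun May 24 1998.
Next gap: 19 days. Sun May 24 1998 + 19 days = Fri Jun 12 1998.
Next gap: 21 days. Fri Jun 12 1998 + 21 days = Fri Jul 3 1998.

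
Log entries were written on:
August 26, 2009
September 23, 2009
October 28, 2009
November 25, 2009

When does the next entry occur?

These are Wednesdays at 28- or 35-day spacing (28, 35, 28).
The pattern: 4th Wednesday of the month.
4th Wednesday of December 2009: December 23, 2009.

December 23, 2009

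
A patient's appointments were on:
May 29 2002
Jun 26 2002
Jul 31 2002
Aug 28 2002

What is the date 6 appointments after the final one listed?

Every date is a Wednesday; gaps 28, 35, 28 days.
Each is the last Wednesday of its month (at least one falls on the 29th or later, ruling out '4th Wednesday').
September 2002 ends with Wednesday Sep 25 2002.
October 2002 ends with Wednesday Oct 30 2002.
Last Wednesday of November 2002: Nov 27 2002.
Last Wednesday of December 2002: Dec 25 2002.
Last Wednesday of January 2003: Jan 29 2003.
February 2003 ends with Wednesday Feb 26 2003.

Feb 26 2003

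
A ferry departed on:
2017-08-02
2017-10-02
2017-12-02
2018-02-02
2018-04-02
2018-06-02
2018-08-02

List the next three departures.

The day-of-month is always 2 (61, 61, 62, 59, 61, 61 days between events).
So this recurs on the 2nd of every 2 months.
Next: October 2018 → 2018-10-02.
Next: December 2018 → 2018-12-02.
February 2019: 2019-02-02.

2018-10-02, 2018-12-02, 2019-02-02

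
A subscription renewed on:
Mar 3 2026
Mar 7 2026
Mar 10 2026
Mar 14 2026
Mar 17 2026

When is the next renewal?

Every event lands on a Tuesday or Saturday (gaps cycle 4, 3, 4, 3).
So the schedule is: every Tuesday and Saturday.
The following Saturday is Mar 21 2026.

Mar 21 2026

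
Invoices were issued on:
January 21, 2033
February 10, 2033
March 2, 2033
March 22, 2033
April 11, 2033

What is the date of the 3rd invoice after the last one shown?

The spacing is 20, 20, 20, 20 days — always 20 days.
April 11, 2033 + 20 days = May 1, 2033.
May 1, 2033 + 20 days = May 21, 2033.
May 21, 2033 + 20 days = June 10, 2033.

June 10, 2033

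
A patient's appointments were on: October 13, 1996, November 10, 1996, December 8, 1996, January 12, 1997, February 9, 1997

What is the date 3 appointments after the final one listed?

All dates are Sundays, 28, 28, 35, 28 days apart.
Specifically, the 2nd Sunday of each month.
2nd Sunday of March 1997: March 9, 1997.
April 1997 — 2nd Sunday is April 13, 1997.
2nd Sunday of May 1997: May 11, 1997.

May 11, 1997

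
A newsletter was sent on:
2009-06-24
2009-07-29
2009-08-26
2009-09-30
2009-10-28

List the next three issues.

2009-11-25, 2009-12-30, 2010-01-27

Every date is a Wednesday; gaps 35, 28, 35, 28 days.
Each is the last Wednesday of its month (at least one falls on the 29th or later, ruling out '4th Wednesday').
Last Wednesday of November 2009: 2009-11-25.
December 2009 ends with Wednesday 2009-12-30.
January 2010 ends with Wednesday 2010-01-27.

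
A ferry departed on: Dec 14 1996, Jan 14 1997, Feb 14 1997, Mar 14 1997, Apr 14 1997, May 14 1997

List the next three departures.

The day-of-month is always 14 (31, 31, 28, 31, 30 days between events).
So this recurs on the 14th of each month.
Next: June 1997 → Jun 14 1997.
July 1997: Jul 14 1997.
August 1997: Aug 14 1997.

Jun 14 1997, Jul 14 1997, Aug 14 1997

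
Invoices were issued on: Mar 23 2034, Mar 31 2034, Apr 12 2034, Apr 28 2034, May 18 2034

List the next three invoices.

Jun 11 2034, Jul 9 2034, Aug 10 2034

Gaps: 8, 12, 16, 20 days — each gap is 4 larger than the previous one.
Next gap: 24 days. May 18 2034 + 24 days = Jun 11 2034.
Next gap: 28 days. Jun 11 2034 + 28 days = Jul 9 2034.
Next gap: 32 days. Jul 9 2034 + 32 days = Aug 10 2034.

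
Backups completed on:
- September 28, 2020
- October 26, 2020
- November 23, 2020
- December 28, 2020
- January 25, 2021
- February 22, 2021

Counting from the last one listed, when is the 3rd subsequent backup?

These are Mondays at 28- or 35-day spacing (28, 28, 35, 28, 28).
The pattern: 4th Monday of the month.
4th Monday of March 2021: March 22, 2021.
April 2021 — 4th Monday is April 26, 2021.
4th Monday of May 2021: May 24, 2021.

May 24, 2021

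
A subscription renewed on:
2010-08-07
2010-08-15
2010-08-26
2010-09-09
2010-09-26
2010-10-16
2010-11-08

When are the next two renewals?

Gaps: 8, 11, 14, 17, 20, 23 days — each gap is 3 larger than the previous one.
Next gap: 26 days. 2010-11-08 + 26 days = 2010-12-04.
Next gap: 29 days. 2010-12-04 + 29 days = 2011-01-02.

2010-12-04, 2011-01-02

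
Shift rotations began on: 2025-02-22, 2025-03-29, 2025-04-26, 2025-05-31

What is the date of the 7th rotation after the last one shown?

2025-12-27

These are Saturdays with 35, 28, 35-day gaps.
Each is the final Saturday of its month — 2025-03-29 is past the 28th, so '4th Saturday' doesn't fit.
June 2025 ends with Saturday 2025-06-28.
July 2025 ends with Saturday 2025-07-26.
Last Saturday of August 2025: 2025-08-30.
September 2025 ends with Saturday 2025-09-27.
October 2025 ends with Saturday 2025-10-25.
November 2025 ends with Saturday 2025-11-29.
December 2025 ends with Saturday 2025-12-27.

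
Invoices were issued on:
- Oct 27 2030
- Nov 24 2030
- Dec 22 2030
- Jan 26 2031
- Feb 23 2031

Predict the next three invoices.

All dates are Sundays, 28, 28, 35, 28 days apart.
Specifically, the 4th Sunday of each month.
March 2031 — 4th Sunday is Mar 23 2031.
April 2031 — 4th Sunday is Apr 27 2031.
4th Sunday of May 2031: May 25 2031.

Mar 23 2031, Apr 27 2031, May 25 2031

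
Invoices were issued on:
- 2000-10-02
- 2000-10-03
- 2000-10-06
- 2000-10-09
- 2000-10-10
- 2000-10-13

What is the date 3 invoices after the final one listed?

2000-10-20

Every event lands on a Monday or Tuesday or Friday (gaps cycle 1, 3, 3, 1, 3).
So the schedule is: every Monday, Tuesday and Friday.
The following Monday is 2000-10-16.
The following Tuesday is 2000-10-17.
The following Friday is 2000-10-20.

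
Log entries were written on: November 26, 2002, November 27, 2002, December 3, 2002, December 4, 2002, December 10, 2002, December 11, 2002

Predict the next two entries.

Every event lands on a Tuesday or Wednesday (gaps cycle 1, 6, 1, 6, 1).
So the schedule is: every Tuesday and Wednesday.
The following Tuesday is December 17, 2002.
The following Wednesday is December 18, 2002.

December 17, 2002; December 18, 2002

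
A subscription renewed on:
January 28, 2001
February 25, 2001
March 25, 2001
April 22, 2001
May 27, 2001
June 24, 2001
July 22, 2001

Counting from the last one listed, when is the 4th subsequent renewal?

All dates are Sundays, 28, 28, 28, 35, 28, 28 days apart.
Specifically, the 4th Sunday of each month.
August 2001 — 4th Sunday is August 26, 2001.
4th Sunday of September 2001: September 23, 2001.
4th Sunday of October 2001: October 28, 2001.
November 2001 — 4th Sunday is November 25, 2001.

November 25, 2001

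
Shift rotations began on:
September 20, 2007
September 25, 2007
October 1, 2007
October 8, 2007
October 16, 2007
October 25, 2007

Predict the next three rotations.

November 4, 2007; November 15, 2007; November 27, 2007

The spacing grows by 1 each time: 5, 6, 7, 8, 9 days.
Next gap: 10 days. October 25, 2007 + 10 days = November 4, 2007.
Next gap: 11 days. November 4, 2007 + 11 days = November 15, 2007.
Next gap: 12 days. November 15, 2007 + 12 days = November 27, 2007.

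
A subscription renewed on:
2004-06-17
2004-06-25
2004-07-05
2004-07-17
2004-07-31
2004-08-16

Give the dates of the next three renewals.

Intervals are 8, 10, 12, 14, 16 days — an arithmetic progression with common difference 2.
Next gap: 18 days. 2004-08-16 + 18 days = 2004-09-03.
Next gap: 20 days. 2004-09-03 + 20 days = 2004-09-23.
Next gap: 22 days. 2004-09-23 + 22 days = 2004-10-15.

2004-09-03, 2004-09-23, 2004-10-15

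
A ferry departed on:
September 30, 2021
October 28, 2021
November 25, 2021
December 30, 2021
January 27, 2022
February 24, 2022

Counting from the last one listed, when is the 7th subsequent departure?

September 29, 2022

These are Thursdays with 28, 28, 35, 28, 28-day gaps.
Each is the final Thursday of its month — September 30, 2021 is past the 28th, so '4th Thursday' doesn't fit.
March 2022 ends with Thursday March 31, 2022.
Last Thursday of April 2022: April 28, 2022.
May 2022 ends with Thursday May 26, 2022.
June 2022 ends with Thursday June 30, 2022.
Last Thursday of July 2022: July 28, 2022.
August 2022 ends with Thursday August 25, 2022.
September 2022 ends with Thursday September 29, 2022.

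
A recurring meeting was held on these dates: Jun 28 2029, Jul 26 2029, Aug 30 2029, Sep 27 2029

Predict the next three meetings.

Oct 25 2029, Nov 29 2029, Dec 27 2029

Every date is a Thursday; gaps 28, 35, 28 days.
Each is the last Thursday of its month (at least one falls on the 29th or later, ruling out '4th Thursday').
October 2029 ends with Thursday Oct 25 2029.
Last Thursday of November 2029: Nov 29 2029.
Last Thursday of December 2029: Dec 27 2029.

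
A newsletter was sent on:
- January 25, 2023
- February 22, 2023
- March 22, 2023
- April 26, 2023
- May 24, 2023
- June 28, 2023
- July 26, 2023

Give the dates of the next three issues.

Gaps: 28, 28, 35, 28, 35, 28 days — a mix of 28 and 35. Every date is a Wednesday.
Each is the 4th Wednesday of its month.
August 2023 — 4th Wednesday is August 23, 2023.
4th Wednesday of September 2023: September 27, 2023.
4th Wednesday of October 2023: October 25, 2023.

August 23, 2023; September 27, 2023; October 25, 2023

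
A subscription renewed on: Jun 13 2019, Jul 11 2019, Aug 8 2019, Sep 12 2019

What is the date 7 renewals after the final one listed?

All dates are Thursdays, 28, 28, 35 days apart.
Specifically, the 2nd Thursday of each month.
October 2019 — 2nd Thursday is Oct 10 2019.
November 2019 — 2nd Thursday is Nov 14 2019.
2nd Thursday of December 2019: Dec 12 2019.
January 2020 — 2nd Thursday is Jan 9 2020.
2nd Thursday of February 2020: Feb 13 2020.
2nd Thursday of March 2020: Mar 12 2020.
2nd Thursday of April 2020: Apr 9 2020.

Apr 9 2020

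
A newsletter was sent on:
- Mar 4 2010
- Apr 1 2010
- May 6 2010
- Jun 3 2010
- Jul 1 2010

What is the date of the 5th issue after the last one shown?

Dec 2 2010

Gaps: 28, 35, 28, 28 days — a mix of 28 and 35. Every date is a Thursday.
Each is the 1st Thursday of its month.
August 2010 — 1st Thursday is Aug 5 2010.
1st Thursday of September 2010: Sep 2 2010.
October 2010 — 1st Thursday is Oct 7 2010.
1st Thursday of November 2010: Nov 4 2010.
1st Thursday of December 2010: Dec 2 2010.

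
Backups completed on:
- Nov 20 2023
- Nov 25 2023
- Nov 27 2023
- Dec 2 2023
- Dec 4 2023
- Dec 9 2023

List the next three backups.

Dec 11 2023, Dec 16 2023, Dec 18 2023

The gap pattern 5, 2, 5, 2, 5 repeats every 2 events.
These are the Mondays and Saturdays of each week.
Next Monday: Dec 11 2023.
The following Saturday is Dec 16 2023.
Next Monday: Dec 18 2023.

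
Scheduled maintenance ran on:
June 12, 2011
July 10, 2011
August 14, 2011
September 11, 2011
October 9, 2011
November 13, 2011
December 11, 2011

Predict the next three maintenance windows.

These are Sundays at 28- or 35-day spacing (28, 35, 28, 28, 35, 28).
The pattern: 2nd Sunday of the month.
2nd Sunday of January 2012: January 8, 2012.
February 2012 — 2nd Sunday is February 12, 2012.
2nd Sunday of March 2012: March 11, 2012.

January 8, 2012; February 12, 2012; March 11, 2012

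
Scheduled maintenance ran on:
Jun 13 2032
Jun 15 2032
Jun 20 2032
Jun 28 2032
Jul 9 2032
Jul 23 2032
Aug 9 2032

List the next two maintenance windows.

Aug 29 2032, Sep 21 2032

The spacing grows by 3 each time: 2, 5, 8, 11, 14, 17 days.
Next gap: 20 days. Aug 9 2032 + 20 days = Aug 29 2032.
Next gap: 23 days. Aug 29 2032 + 23 days = Sep 21 2032.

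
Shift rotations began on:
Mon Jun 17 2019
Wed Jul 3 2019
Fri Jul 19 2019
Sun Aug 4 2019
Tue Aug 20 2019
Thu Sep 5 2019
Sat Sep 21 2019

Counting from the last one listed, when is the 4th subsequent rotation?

Gaps between consecutive events: 16, 16, 16, 16, 16, 16 days — a constant 16-day interval.
Sat Sep 21 2019 + 16 days = Mon Oct 7 2019.
Mon Oct 7 2019 + 16 days = Wed Oct 23 2019.
Wed Oct 23 2019 + 16 days = Fri Nov 8 2019.
Fri Nov 8 2019 + 16 days = Sun Nov 24 2019.

Sun Nov 24 2019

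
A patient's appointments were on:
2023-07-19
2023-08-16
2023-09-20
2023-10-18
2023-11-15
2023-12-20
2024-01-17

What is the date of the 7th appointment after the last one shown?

2024-08-21

Gaps: 28, 35, 28, 28, 35, 28 days — a mix of 28 and 35. Every date is a Wednesday.
Each is the 3rd Wednesday of its month.
3rd Wednesday of February 2024: 2024-02-21.
3rd Wednesday of March 2024: 2024-03-20.
3rd Wednesday of April 2024: 2024-04-17.
3rd Wednesday of May 2024: 2024-05-15.
3rd Wednesday of June 2024: 2024-06-19.
July 2024 — 3rd Wednesday is 2024-07-17.
3rd Wednesday of August 2024: 2024-08-21.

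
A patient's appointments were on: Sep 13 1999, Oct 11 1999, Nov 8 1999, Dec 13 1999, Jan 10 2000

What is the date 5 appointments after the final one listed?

Jun 12 2000

All dates are Mondays, 28, 28, 35, 28 days apart.
Specifically, the 2nd Monday of each month.
2nd Monday of February 2000: Feb 14 2000.
March 2000 — 2nd Monday is Mar 13 2000.
2nd Monday of April 2000: Apr 10 2000.
May 2000 — 2nd Monday is May 8 2000.
June 2000 — 2nd Monday is Jun 12 2000.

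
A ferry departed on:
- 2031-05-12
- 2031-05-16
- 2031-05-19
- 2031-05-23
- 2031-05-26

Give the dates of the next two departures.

Gaps: 4, 3, 4, 3 days — not constant, but cyclic with period 2.
The events fall on every Monday and Friday.
The following Friday is 2031-05-30.
The following Monday is 2031-06-02.

2031-05-30, 2031-06-02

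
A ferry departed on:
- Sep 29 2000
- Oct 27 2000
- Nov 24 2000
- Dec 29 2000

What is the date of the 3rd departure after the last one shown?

All Fridays; the gaps (28, 28, 35) vary with month length.
This is the last Friday of each month.
Last Friday of January 2001: Jan 26 2001.
Last Friday of February 2001: Feb 23 2001.
March 2001 ends with Friday Mar 30 2001.

Mar 30 2001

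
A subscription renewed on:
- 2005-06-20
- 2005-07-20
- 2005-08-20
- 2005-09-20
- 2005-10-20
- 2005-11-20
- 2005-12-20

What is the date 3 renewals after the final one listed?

2006-03-20

Gaps: 30, 31, 31, 30, 31, 30 days — not constant. Every event is on the 20th of the month.
Pattern: the 20th of each month.
Next: January 2006 → 2006-01-20.
Next: February 2006 → 2006-02-20.
Next: March 2006 → 2006-03-20.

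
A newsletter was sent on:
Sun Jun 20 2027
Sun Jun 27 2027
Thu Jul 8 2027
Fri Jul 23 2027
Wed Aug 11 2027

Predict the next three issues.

The spacing grows by 4 each time: 7, 11, 15, 19 days.
Next gap: 23 days. Wed Aug 11 2027 + 23 days = Fri Sep 3 2027.
Next gap: 27 days. Fri Sep 3 2027 + 27 days = Thu Sep 30 2027.
Next gap: 31 days. Thu Sep 30 2027 + 31 days = Sun Oct 31 2027.

Fri Sep 3 2027, Thu Sep 30 2027, Sun Oct 31 2027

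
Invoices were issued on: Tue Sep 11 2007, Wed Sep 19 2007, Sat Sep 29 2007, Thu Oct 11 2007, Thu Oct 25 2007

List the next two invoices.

Gaps: 8, 10, 12, 14 days — each gap is 2 larger than the previous one.
Next gap: 16 days. Thu Oct 25 2007 + 16 days = Sat Nov 10 2007.
Next gap: 18 days. Sat Nov 10 2007 + 18 days = Wed Nov 28 2007.

Sat Nov 10 2007, Wed Nov 28 2007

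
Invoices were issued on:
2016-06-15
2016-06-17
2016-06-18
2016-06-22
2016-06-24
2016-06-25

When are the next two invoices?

Gaps: 2, 1, 4, 2, 1 days — not constant, but cyclic with period 3.
The events fall on every Wednesday, Friday and Saturday.
The following Wednesday is 2016-06-29.
Next Friday: 2016-07-01.

2016-06-29, 2016-07-01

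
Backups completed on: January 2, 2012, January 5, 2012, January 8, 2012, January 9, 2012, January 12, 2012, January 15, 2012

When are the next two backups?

January 16, 2012; January 19, 2012

Gaps: 3, 3, 1, 3, 3 days — not constant, but cyclic with period 3.
The events fall on every Monday, Thursday and Sunday.
The following Monday is January 16, 2012.
The following Thursday is January 19, 2012.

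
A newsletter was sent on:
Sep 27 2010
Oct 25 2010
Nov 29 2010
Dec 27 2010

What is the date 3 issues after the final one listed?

All Mondays; the gaps (28, 35, 28) vary with month length.
This is the last Monday of each month.
Last Monday of January 2011: Jan 31 2011.
February 2011 ends with Monday Feb 28 2011.
March 2011 ends with Monday Mar 28 2011.

Mar 28 2011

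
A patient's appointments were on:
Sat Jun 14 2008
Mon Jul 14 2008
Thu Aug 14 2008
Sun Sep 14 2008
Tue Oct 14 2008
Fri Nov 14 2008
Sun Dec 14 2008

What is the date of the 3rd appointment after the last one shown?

Sat Mar 14 2009

The day-of-month is always 14 (30, 31, 31, 30, 31, 30 days between events).
So this recurs on the 14th of each month.
January 2009: Wed Jan 14 2009.
February 2009: Sat Feb 14 2009.
March 2009: Sat Mar 14 2009.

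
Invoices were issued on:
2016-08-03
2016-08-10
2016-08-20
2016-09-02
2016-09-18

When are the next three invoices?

Intervals are 7, 10, 13, 16 days — an arithmetic progression with common difference 3.
Next gap: 19 days. 2016-09-18 + 19 days = 2016-10-07.
Next gap: 22 days. 2016-10-07 + 22 days = 2016-10-29.
Next gap: 25 days. 2016-10-29 + 25 days = 2016-11-23.

2016-10-07, 2016-10-29, 2016-11-23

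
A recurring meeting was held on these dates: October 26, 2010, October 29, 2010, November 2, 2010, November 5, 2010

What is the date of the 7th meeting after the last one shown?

November 30, 2010

Every event lands on a Tuesday or Friday (gaps cycle 3, 4, 3).
So the schedule is: every Tuesday and Friday.
Next Tuesday: November 9, 2010.
The following Friday is November 12, 2010.
Next Tuesday: November 16, 2010.
Next Friday: November 19, 2010.
The following Tuesday is November 23, 2010.
Next Friday: November 26, 2010.
Next Tuesday: November 30, 2010.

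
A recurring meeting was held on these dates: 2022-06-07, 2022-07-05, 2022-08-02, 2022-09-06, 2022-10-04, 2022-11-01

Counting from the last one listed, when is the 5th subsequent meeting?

These are Tuesdays at 28- or 35-day spacing (28, 28, 35, 28, 28).
The pattern: 1st Tuesday of the month.
December 2022 — 1st Tuesday is 2022-12-06.
January 2023 — 1st Tuesday is 2023-01-03.
1st Tuesday of February 2023: 2023-02-07.
March 2023 — 1st Tuesday is 2023-03-07.
April 2023 — 1st Tuesday is 2023-04-04.

2023-04-04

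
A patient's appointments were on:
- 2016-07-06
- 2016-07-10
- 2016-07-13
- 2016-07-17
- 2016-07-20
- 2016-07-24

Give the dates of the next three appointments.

2016-07-27, 2016-07-31, 2016-08-03

Gaps: 4, 3, 4, 3, 4 days — not constant, but cyclic with period 2.
The events fall on every Wednesday and Sunday.
Next Wednesday: 2016-07-27.
The following Sunday is 2016-07-31.
Next Wednesday: 2016-08-03.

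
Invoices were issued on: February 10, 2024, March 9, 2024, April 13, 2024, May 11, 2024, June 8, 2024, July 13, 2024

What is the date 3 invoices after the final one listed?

October 12, 2024

These are Saturdays at 28- or 35-day spacing (28, 35, 28, 28, 35).
The pattern: 2nd Saturday of the month.
August 2024 — 2nd Saturday is August 10, 2024.
September 2024 — 2nd Saturday is September 14, 2024.
October 2024 — 2nd Saturday is October 12, 2024.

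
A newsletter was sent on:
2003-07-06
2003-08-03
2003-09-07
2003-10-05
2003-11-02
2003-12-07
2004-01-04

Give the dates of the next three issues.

These are Sundays at 28- or 35-day spacing (28, 35, 28, 28, 35, 28).
The pattern: 1st Sunday of the month.
February 2004 — 1st Sunday is 2004-02-01.
1st Sunday of March 2004: 2004-03-07.
1st Sunday of April 2004: 2004-04-04.

2004-02-01, 2004-03-07, 2004-04-04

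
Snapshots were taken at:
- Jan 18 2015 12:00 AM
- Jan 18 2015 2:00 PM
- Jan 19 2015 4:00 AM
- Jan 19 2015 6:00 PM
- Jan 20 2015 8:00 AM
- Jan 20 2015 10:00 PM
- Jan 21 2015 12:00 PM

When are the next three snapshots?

Jan 22 2015 2:00 AM, Jan 22 2015 4:00 PM, Jan 23 2015 6:00 AM

The interval is a steady 14 hours (14, 14, 14, 14, 14, 14).
Jan 21 2015 12:00 PM + 14 h = Jan 22 2015 2:00 AM.
Jan 22 2015 2:00 AM + 14 h = Jan 22 2015 4:00 PM.
Jan 22 2015 4:00 PM + 14 h = Jan 23 2015 6:00 AM.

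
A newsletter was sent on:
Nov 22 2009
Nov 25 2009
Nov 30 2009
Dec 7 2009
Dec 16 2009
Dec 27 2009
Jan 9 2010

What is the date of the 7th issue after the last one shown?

Intervals are 3, 5, 7, 9, 11, 13 days — an arithmetic progression with common difference 2.
Next gap: 15 days. Jan 9 2010 + 15 days = Jan 24 2010.
Next gap: 17 days. Jan 24 2010 + 17 days = Feb 10 2010.
Next gap: 19 days. Feb 10 2010 + 19 days = Mar 1 2010.
Next gap: 21 days. Mar 1 2010 + 21 days = Mar 22 2010.
Next gap: 23 days. Mar 22 2010 + 23 days = Apr 14 2010.
Next gap: 25 days. Apr 14 2010 + 25 days = May 9 2010.
Next gap: 27 days. May 9 2010 + 27 days = Jun 5 2010.

Jun 5 2010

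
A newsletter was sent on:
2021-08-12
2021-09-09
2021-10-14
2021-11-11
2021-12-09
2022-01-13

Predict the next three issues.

2022-02-10, 2022-03-10, 2022-04-14

These are Thursdays at 28- or 35-day spacing (28, 35, 28, 28, 35).
The pattern: 2nd Thursday of the month.
2nd Thursday of February 2022: 2022-02-10.
March 2022 — 2nd Thursday is 2022-03-10.
2nd Thursday of April 2022: 2022-04-14.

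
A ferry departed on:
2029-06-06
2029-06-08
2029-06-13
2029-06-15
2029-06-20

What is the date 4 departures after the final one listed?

2029-07-04

Every event lands on a Wednesday or Friday (gaps cycle 2, 5, 2, 5).
So the schedule is: every Wednesday and Friday.
Next Friday: 2029-06-22.
The following Wednesday is 2029-06-27.
The following Friday is 2029-06-29.
The following Wednesday is 2029-07-04.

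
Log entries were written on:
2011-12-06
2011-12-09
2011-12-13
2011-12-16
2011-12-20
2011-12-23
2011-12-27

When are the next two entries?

Gaps: 3, 4, 3, 4, 3, 4 days — not constant, but cyclic with period 2.
The events fall on every Tuesday and Friday.
The following Friday is 2011-12-30.
Next Tuesday: 2012-01-03.

2011-12-30, 2012-01-03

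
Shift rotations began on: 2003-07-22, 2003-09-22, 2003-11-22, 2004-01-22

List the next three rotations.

Gaps: 62, 61, 61 days — not constant. Every event is on the 22nd of the month.
Pattern: the 22nd of every 2 months.
March 2004: 2004-03-22.
May 2004: 2004-05-22.
July 2004: 2004-07-22.

2004-03-22, 2004-05-22, 2004-07-22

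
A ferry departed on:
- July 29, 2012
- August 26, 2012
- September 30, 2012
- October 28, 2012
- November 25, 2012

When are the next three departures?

December 30, 2012; January 27, 2013; February 24, 2013

These are Sundays with 28, 35, 28, 28-day gaps.
Each is the final Sunday of its month — July 29, 2012 is past the 28th, so '4th Sunday' doesn't fit.
Last Sunday of December 2012: December 30, 2012.
January 2013 ends with Sunday January 27, 2013.
Last Sunday of February 2013: February 24, 2013.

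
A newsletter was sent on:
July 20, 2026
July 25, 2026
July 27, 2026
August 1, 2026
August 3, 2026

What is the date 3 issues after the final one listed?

August 15, 2026

The gap pattern 5, 2, 5, 2 repeats every 2 events.
These are the Mondays and Saturdays of each week.
Next Saturday: August 8, 2026.
Next Monday: August 10, 2026.
The following Saturday is August 15, 2026.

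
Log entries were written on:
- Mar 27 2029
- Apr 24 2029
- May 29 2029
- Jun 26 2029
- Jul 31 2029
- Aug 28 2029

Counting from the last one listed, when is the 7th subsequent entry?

Mar 26 2030

These are Tuesdays with 28, 35, 28, 35, 28-day gaps.
Each is the final Tuesday of its month — May 29 2029 is past the 28th, so '4th Tuesday' doesn't fit.
Last Tuesday of September 2029: Sep 25 2029.
Last Tuesday of October 2029: Oct 30 2029.
Last Tuesday of November 2029: Nov 27 2029.
Last Tuesday of December 2029: Dec 25 2029.
Last Tuesday of January 2030: Jan 29 2030.
February 2030 ends with Tuesday Feb 26 2030.
Last Tuesday of March 2030: Mar 26 2030.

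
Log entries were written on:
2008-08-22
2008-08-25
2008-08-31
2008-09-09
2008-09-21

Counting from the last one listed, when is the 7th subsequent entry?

2009-03-08

The spacing grows by 3 each time: 3, 6, 9, 12 days.
Next gap: 15 days. 2008-09-21 + 15 days = 2008-10-06.
Next gap: 18 days. 2008-10-06 + 18 days = 2008-10-24.
Next gap: 21 days. 2008-10-24 + 21 days = 2008-11-14.
Next gap: 24 days. 2008-11-14 + 24 days = 2008-12-08.
Next gap: 27 days. 2008-12-08 + 27 days = 2009-01-04.
Next gap: 30 days. 2009-01-04 + 30 days = 2009-02-03.
Next gap: 33 days. 2009-02-03 + 33 days = 2009-03-08.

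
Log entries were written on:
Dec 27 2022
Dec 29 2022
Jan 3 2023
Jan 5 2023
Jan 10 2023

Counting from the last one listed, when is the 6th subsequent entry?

Jan 31 2023

Gaps: 2, 5, 2, 5 days — not constant, but cyclic with period 2.
The events fall on every Tuesday and Thursday.
The following Thursday is Jan 12 2023.
The following Tuesday is Jan 17 2023.
Next Thursday: Jan 19 2023.
The following Tuesday is Jan 24 2023.
The following Thursday is Jan 26 2023.
Next Tuesday: Jan 31 2023.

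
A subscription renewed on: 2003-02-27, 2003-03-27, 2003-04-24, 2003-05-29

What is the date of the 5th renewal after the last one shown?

These are Thursdays with 28, 28, 35-day gaps.
Each is the final Thursday of its month — 2003-05-29 is past the 28th, so '4th Thursday' doesn't fit.
June 2003 ends with Thursday 2003-06-26.
July 2003 ends with Thursday 2003-07-31.
August 2003 ends with Thursday 2003-08-28.
Last Thursday of September 2003: 2003-09-25.
October 2003 ends with Thursday 2003-10-30.

2003-10-30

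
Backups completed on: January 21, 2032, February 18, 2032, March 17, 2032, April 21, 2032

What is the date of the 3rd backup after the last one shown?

July 21, 2032

All dates are Wednesdays, 28, 28, 35 days apart.
Specifically, the 3rd Wednesday of each month.
3rd Wednesday of May 2032: May 19, 2032.
June 2032 — 3rd Wednesday is June 16, 2032.
3rd Wednesday of July 2032: July 21, 2032.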